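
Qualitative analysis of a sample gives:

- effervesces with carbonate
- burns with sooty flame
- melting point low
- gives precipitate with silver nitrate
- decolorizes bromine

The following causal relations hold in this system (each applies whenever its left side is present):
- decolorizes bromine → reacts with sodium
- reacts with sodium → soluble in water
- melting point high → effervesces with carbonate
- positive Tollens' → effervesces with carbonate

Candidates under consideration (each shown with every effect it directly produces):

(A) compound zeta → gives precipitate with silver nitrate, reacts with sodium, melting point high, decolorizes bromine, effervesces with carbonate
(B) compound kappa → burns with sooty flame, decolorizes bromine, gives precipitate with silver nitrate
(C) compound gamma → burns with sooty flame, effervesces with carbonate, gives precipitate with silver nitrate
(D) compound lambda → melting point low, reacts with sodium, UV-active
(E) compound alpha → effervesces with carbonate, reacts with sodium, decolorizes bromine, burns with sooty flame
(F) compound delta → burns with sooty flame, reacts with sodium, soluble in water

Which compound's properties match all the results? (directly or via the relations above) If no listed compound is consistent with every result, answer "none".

none

For each candidate, compare predicted effects to what was observed:
(A) compound zeta — effervesces with carbonate match; burns with sooty flame miss; melting point low miss; gives precipitate with silver nitrate match; decolorizes bromine match
(B) compound kappa — effervesces with carbonate miss; burns with sooty flame match; melting point low miss; gives precipitate with silver nitrate match; decolorizes bromine match
(C) compound gamma — does not account for melting point low, decolorizes bromine
(D) compound lambda — does not account for effervesces with carbonate, burns with sooty flame, gives precipitate with silver nitrate, decolorizes bromine
(E) compound alpha — effervesces with carbonate match; burns with sooty flame match; melting point low miss; gives precipitate with silver nitrate miss; decolorizes bromine match
(F) compound delta — does not account for effervesces with carbonate, melting point low, gives precipitate with silver nitrate, decolorizes bromine
Every candidate fails on at least one observation.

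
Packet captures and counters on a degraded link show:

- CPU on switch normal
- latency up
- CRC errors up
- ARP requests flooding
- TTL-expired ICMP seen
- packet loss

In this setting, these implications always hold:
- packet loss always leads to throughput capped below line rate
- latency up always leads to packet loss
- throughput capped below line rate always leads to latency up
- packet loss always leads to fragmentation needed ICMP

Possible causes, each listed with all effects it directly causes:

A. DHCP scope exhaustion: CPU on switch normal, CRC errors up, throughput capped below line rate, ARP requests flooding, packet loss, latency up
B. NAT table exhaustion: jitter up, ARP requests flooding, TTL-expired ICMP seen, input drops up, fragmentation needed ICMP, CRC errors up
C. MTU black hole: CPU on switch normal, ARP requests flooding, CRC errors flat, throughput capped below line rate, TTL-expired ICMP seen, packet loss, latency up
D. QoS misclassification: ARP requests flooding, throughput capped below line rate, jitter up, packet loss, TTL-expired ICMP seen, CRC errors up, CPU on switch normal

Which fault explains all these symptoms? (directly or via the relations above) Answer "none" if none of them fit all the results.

D

Per-candidate check:
(A) DHCP scope exhaustion — does not account for TTL-expired ICMP seen
(B) NAT table exhaustion — does not account for CPU on switch normal, latency up, packet loss
(C) MTU black hole — fails on CRC errors up (predicts CRC errors flat, not CRC errors up)
(D) QoS misclassification — accounts for every observation (latency up through throughput capped below line rate → latency up)
Only (D) is consistent with every observation.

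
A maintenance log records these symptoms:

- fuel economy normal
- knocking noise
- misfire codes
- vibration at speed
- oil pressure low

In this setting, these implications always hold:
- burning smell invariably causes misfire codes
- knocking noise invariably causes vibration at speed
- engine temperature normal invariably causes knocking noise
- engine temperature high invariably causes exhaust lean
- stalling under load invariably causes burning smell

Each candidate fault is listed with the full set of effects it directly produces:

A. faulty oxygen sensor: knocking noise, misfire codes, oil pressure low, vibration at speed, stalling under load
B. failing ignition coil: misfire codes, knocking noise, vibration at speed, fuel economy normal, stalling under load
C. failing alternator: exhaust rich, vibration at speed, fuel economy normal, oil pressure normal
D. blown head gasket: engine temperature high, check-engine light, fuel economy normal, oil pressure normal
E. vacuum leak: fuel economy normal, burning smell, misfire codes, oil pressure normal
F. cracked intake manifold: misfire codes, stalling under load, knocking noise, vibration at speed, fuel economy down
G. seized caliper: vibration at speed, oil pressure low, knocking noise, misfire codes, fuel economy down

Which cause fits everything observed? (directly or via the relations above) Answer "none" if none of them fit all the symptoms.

For each candidate, compare predicted effects to what was observed:
(A) faulty oxygen sensor — fuel economy normal ✗; knocking noise ✓; misfire codes ✓; vibration at speed ✓; oil pressure low ✓
(B) failing ignition coil — does not account for oil pressure low
(C) failing alternator — fails on knocking noise, misfire codes, oil pressure low (predicts oil pressure normal, not oil pressure low)
(D) blown head gasket — fuel economy normal ✓; knocking noise ✗; misfire codes ✗; vibration at speed ✗; oil pressure low ✗
(E) vacuum leak — fuel economy normal ✓; knocking noise ✗; misfire codes ✓; vibration at speed ✗; oil pressure low ✗
(F) cracked intake manifold — fails on fuel economy normal, oil pressure low (predicts fuel economy down, not fuel economy normal)
(G) seized caliper — fails on fuel economy normal (predicts fuel economy down, not fuel economy normal)
No candidate is consistent with all observations.

none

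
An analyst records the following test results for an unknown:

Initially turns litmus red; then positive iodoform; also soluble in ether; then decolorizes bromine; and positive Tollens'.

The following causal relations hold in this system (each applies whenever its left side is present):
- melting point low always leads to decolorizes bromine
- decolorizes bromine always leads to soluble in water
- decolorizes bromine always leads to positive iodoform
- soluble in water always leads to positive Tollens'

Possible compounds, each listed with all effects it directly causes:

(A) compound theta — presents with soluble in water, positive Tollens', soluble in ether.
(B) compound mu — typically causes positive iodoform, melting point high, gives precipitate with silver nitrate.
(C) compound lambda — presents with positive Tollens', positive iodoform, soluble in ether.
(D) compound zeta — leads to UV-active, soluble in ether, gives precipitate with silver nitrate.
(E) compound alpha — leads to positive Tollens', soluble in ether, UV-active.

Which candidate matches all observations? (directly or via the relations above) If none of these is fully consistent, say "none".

none

For each candidate, compare predicted effects to what was observed:
(A) compound theta — turns litmus red miss; positive iodoform miss; soluble in ether match; decolorizes bromine miss; positive Tollens' match
(B) compound mu — does not account for turns litmus red, soluble in ether, decolorizes bromine, positive Tollens'
(C) compound lambda — turns litmus red miss; positive iodoform match; soluble in ether match; decolorizes bromine miss; positive Tollens' match
(D) compound zeta — does not account for turns litmus red, positive iodoform, decolorizes bromine, positive Tollens'
(E) compound alpha — turns litmus red miss; positive iodoform miss; soluble in ether match; decolorizes bromine miss; positive Tollens' match
Every candidate fails on at least one observation.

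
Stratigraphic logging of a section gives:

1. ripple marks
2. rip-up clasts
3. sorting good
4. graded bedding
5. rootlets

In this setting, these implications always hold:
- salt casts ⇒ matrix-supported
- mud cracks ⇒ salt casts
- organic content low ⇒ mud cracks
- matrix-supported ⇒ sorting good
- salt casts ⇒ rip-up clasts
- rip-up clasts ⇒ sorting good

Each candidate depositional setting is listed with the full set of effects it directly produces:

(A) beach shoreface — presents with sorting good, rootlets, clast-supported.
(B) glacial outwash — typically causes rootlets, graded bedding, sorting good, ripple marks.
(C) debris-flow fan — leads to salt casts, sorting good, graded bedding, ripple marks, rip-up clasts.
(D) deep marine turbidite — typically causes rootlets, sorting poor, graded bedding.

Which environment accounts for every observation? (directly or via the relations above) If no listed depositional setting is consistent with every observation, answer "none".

Testing each hypothesis:
(A) beach shoreface — ripple marks -; rip-up clasts -; sorting good +; graded bedding -; rootlets +
(B) glacial outwash — ripple marks +; rip-up clasts -; sorting good +; graded bedding +; rootlets +
(C) debris-flow fan — does not account for rootlets
(D) deep marine turbidite — ripple marks -; rip-up clasts -; sorting good -; graded bedding +; rootlets +
Every candidate fails on at least one observation.

none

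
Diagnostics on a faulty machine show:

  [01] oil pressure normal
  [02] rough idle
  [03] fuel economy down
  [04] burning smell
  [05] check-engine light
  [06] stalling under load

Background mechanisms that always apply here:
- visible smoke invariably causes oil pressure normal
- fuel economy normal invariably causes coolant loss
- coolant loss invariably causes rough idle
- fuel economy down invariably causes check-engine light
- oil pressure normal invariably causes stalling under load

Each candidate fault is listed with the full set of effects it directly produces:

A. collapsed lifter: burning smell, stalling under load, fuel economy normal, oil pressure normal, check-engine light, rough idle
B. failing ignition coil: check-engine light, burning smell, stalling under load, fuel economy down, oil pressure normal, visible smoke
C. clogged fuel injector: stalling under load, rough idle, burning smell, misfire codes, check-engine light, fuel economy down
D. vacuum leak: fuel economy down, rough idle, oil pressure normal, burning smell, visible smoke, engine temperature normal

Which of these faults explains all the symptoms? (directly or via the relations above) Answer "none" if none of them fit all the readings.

D

Per-candidate check:
(A) collapsed lifter — fails on fuel economy down (predicts fuel economy normal, not fuel economy down)
(B) failing ignition coil — does not account for rough idle
(C) clogged fuel injector — oil pressure normal ✗; rough idle ✓; fuel economy down ✓; burning smell ✓; check-engine light ✓; stalling under load ✓
(D) vacuum leak — oil pressure normal ✓; rough idle ✓; fuel economy down ✓; burning smell ✓; check-engine light ✓ (via fuel economy down → check-engine light); stalling under load ✓ (via oil pressure normal → stalling under load)
(D) alone accounts for all the evidence.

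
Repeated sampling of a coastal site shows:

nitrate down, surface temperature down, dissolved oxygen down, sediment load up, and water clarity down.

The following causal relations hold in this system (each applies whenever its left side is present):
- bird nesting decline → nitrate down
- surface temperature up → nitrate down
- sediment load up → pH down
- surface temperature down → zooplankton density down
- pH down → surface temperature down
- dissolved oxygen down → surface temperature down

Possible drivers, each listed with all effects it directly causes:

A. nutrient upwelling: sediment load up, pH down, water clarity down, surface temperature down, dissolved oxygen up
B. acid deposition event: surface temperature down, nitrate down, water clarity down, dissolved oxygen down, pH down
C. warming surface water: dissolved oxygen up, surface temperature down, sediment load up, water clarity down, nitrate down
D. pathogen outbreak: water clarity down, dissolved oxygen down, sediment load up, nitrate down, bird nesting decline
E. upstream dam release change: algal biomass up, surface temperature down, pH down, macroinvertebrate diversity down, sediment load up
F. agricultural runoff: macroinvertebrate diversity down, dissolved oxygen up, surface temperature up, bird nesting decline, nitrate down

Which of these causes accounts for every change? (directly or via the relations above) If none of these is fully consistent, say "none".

D

Checking each candidate against the observations:
(A) nutrient upwelling — fails on nitrate down, dissolved oxygen down (predicts dissolved oxygen up, not dissolved oxygen down)
(B) acid deposition event — does not account for sediment load up
(C) warming surface water — fails on dissolved oxygen down (predicts dissolved oxygen up, not dissolved oxygen down)
(D) pathogen outbreak — nitrate down +; surface temperature down + (via dissolved oxygen down → surface temperature down); dissolved oxygen down +; sediment load up +; water clarity down +
(E) upstream dam release change — nitrate down -; surface temperature down +; dissolved oxygen down -; sediment load up +; water clarity down -
(F) agricultural runoff — nitrate down +; surface temperature down -; dissolved oxygen down -; sediment load up -; water clarity down -
(D) is the only candidate with no mismatches.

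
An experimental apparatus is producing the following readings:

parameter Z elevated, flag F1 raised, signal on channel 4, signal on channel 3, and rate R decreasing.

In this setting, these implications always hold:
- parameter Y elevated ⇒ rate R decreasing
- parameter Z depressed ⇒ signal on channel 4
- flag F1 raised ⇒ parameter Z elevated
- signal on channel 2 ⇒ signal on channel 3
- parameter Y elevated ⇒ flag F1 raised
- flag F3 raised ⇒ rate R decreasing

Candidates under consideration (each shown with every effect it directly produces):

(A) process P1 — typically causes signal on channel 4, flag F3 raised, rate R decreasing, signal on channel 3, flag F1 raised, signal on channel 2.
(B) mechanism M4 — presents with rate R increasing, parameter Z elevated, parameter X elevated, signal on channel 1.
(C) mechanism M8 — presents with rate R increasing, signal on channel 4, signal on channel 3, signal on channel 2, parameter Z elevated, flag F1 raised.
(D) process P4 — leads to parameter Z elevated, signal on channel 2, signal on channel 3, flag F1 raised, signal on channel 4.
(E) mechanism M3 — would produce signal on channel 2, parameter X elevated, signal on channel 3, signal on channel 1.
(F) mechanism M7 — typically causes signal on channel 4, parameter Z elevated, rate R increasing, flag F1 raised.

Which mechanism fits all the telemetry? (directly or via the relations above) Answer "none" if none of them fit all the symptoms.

Per-candidate check:
(A) process P1 — parameter Z elevated match (via flag F1 raised → parameter Z elevated); flag F1 raised match; signal on channel 4 match; signal on channel 3 match; rate R decreasing match
(B) mechanism M4 — fails on flag F1 raised, signal on channel 4, signal on channel 3, rate R decreasing (predicts rate R increasing, not rate R decreasing)
(C) mechanism M8 — parameter Z elevated match; flag F1 raised match; signal on channel 4 match; signal on channel 3 match; rate R decreasing miss
(D) process P4 — parameter Z elevated match; flag F1 raised match; signal on channel 4 match; signal on channel 3 match; rate R decreasing miss
(E) mechanism M3 — does not account for parameter Z elevated, flag F1 raised, signal on channel 4, rate R decreasing
(F) mechanism M7 — parameter Z elevated match; flag F1 raised match; signal on channel 4 match; signal on channel 3 miss; rate R decreasing miss
Only (A) is consistent with every observation.

A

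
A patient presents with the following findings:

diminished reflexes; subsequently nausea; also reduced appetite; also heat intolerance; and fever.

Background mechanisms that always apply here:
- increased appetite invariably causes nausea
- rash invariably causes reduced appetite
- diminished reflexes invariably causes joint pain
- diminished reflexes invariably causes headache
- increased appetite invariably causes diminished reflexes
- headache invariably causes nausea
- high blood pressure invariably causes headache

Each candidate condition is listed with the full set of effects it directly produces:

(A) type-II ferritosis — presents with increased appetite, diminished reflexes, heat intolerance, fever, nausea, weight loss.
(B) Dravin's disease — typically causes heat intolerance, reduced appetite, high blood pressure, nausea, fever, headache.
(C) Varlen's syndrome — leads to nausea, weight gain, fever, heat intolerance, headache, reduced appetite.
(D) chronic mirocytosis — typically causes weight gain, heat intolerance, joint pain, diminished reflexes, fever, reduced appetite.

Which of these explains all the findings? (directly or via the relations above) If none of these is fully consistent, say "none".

D

Per-candidate check:
(A) type-II ferritosis — fails on reduced appetite (predicts increased appetite, not reduced appetite)
(B) Dravin's disease — diminished reflexes ✗; nausea ✓; reduced appetite ✓; heat intolerance ✓; fever ✓
(C) Varlen's syndrome — does not account for diminished reflexes
(D) chronic mirocytosis — diminished reflexes ✓; nausea ✓ (by diminished reflexes → headache → nausea); reduced appetite ✓; heat intolerance ✓; fever ✓
Only (D) is consistent with every observation.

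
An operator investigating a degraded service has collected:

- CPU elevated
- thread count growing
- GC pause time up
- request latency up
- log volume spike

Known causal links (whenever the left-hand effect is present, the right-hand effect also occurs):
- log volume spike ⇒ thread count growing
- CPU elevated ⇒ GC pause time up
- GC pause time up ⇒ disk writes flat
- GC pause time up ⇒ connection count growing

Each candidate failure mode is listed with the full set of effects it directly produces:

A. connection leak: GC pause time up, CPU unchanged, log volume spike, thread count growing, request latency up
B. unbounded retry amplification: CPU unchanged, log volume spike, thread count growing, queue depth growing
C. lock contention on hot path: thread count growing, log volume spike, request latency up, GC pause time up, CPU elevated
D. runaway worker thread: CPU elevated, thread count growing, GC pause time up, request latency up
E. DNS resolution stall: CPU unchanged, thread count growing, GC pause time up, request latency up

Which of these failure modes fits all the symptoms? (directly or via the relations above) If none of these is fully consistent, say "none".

C

Testing each hypothesis:
(A) connection leak — CPU elevated miss; thread count growing match; GC pause time up match; request latency up match; log volume spike match
(B) unbounded retry amplification — fails on CPU elevated, GC pause time up, request latency up (predicts CPU unchanged, not CPU elevated)
(C) lock contention on hot path — CPU elevated match; thread count growing match; GC pause time up match; request latency up match; log volume spike match
(D) runaway worker thread — CPU elevated match; thread count growing match; GC pause time up match; request latency up match; log volume spike miss
(E) DNS resolution stall — CPU elevated miss; thread count growing match; GC pause time up match; request latency up match; log volume spike miss
(C) is the only candidate with no mismatches.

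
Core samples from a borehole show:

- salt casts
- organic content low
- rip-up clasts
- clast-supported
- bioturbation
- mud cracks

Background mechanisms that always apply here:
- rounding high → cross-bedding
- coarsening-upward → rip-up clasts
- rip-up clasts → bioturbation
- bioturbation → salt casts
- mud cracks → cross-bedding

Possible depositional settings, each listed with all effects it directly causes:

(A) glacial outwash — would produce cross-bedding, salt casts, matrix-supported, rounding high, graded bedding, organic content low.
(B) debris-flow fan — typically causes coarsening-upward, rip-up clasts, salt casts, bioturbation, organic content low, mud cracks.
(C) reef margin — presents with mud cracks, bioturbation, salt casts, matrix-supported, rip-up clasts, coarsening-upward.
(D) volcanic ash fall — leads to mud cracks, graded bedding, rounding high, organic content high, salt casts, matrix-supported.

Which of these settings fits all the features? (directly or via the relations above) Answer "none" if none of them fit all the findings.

For each candidate, compare predicted effects to what was observed:
(A) glacial outwash — salt casts match; organic content low match; rip-up clasts miss; clast-supported miss; bioturbation miss; mud cracks miss
(B) debris-flow fan — salt casts match; organic content low match; rip-up clasts match; clast-supported miss; bioturbation match; mud cracks match
(C) reef margin — salt casts match; organic content low miss; rip-up clasts match; clast-supported miss; bioturbation match; mud cracks match
(D) volcanic ash fall — salt casts match; organic content low miss; rip-up clasts miss; clast-supported miss; bioturbation miss; mud cracks match
Every candidate fails on at least one observation.

none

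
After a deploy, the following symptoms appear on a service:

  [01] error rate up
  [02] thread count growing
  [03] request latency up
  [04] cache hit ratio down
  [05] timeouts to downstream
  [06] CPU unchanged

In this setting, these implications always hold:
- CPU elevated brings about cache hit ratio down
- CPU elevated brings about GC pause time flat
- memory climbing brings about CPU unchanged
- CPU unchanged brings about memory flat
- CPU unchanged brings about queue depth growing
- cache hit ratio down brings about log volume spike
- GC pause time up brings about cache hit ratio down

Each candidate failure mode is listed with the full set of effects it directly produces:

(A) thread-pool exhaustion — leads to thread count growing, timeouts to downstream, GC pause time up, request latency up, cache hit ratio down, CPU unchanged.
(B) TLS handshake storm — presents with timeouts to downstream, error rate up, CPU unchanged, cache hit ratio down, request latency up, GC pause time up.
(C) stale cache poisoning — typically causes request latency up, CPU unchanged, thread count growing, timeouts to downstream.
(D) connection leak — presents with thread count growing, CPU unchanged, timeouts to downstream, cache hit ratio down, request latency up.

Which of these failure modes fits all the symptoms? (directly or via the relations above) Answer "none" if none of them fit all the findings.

none

Checking each candidate against the observations:
(A) thread-pool exhaustion — does not account for error rate up
(B) TLS handshake storm — does not account for thread count growing
(C) stale cache poisoning — error rate up NO; thread count growing yes; request latency up yes; cache hit ratio down NO; timeouts to downstream yes; CPU unchanged yes
(D) connection leak — does not account for error rate up
No candidate is consistent with all observations.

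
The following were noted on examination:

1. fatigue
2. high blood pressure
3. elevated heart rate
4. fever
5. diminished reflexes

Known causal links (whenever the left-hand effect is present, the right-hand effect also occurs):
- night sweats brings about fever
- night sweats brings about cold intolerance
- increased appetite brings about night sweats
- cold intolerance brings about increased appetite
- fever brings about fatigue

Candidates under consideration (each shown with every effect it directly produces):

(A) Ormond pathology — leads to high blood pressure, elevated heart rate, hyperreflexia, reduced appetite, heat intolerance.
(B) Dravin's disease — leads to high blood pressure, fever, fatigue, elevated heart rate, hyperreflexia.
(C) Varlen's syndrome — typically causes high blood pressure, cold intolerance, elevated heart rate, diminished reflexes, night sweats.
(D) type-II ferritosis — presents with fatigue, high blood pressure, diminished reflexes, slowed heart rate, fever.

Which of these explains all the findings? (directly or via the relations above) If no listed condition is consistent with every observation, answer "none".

Testing each hypothesis:
(A) Ormond pathology — fails on fatigue, fever, diminished reflexes (predicts hyperreflexia, not diminished reflexes)
(B) Dravin's disease — fatigue yes; high blood pressure yes; elevated heart rate yes; fever yes; diminished reflexes NO
(C) Varlen's syndrome — fatigue yes (via night sweats → fever → fatigue); high blood pressure yes; elevated heart rate yes; fever yes (via night sweats → fever); diminished reflexes yes
(D) type-II ferritosis — fails on elevated heart rate (predicts slowed heart rate, not elevated heart rate)
(C) is the only candidate with no mismatches.

C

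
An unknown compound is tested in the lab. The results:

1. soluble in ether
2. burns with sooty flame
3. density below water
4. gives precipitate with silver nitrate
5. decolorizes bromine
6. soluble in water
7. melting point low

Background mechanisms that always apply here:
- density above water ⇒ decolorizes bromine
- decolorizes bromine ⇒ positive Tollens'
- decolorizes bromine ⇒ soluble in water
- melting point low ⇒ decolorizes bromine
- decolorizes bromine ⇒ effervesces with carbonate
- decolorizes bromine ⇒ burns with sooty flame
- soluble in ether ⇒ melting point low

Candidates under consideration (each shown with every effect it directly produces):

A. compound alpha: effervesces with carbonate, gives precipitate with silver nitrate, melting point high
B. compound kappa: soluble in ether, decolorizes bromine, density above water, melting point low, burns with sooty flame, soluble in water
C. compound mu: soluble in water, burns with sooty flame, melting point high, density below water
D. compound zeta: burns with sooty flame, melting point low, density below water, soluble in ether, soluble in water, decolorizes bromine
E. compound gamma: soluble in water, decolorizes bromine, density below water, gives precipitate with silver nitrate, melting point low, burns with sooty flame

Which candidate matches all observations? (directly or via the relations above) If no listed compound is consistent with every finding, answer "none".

none

Testing each hypothesis:
(A) compound alpha — soluble in ether NO; burns with sooty flame NO; density below water NO; gives precipitate with silver nitrate yes; decolorizes bromine NO; soluble in water NO; melting point low NO
(B) compound kappa — soluble in ether yes; burns with sooty flame yes; density below water NO; gives precipitate with silver nitrate NO; decolorizes bromine yes; soluble in water yes; melting point low yes
(C) compound mu — soluble in ether NO; burns with sooty flame yes; density below water yes; gives precipitate with silver nitrate NO; decolorizes bromine NO; soluble in water yes; melting point low NO
(D) compound zeta — soluble in ether yes; burns with sooty flame yes; density below water yes; gives precipitate with silver nitrate NO; decolorizes bromine yes; soluble in water yes; melting point low yes
(E) compound gamma — soluble in ether NO; burns with sooty flame yes; density below water yes; gives precipitate with silver nitrate yes; decolorizes bromine yes; soluble in water yes; melting point low yes
Every candidate fails on at least one observation.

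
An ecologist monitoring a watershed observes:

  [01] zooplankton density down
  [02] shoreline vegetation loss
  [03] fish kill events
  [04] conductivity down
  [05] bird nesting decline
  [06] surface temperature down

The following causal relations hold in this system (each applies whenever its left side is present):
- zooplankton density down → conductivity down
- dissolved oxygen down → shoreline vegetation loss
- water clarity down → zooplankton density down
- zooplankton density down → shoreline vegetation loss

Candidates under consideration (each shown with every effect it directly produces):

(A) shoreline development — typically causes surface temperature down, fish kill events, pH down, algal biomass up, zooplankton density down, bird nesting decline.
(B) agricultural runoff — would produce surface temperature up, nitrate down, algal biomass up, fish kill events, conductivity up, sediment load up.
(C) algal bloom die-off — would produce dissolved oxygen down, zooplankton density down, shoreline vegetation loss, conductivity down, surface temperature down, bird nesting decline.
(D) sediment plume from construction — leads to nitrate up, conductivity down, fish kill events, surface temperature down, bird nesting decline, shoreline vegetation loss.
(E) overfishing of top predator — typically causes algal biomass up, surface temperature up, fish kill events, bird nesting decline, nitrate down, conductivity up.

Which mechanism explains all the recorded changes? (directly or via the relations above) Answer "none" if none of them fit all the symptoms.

A

For each candidate, compare predicted effects to what was observed:
(A) shoreline development — zooplankton density down ✓; shoreline vegetation loss ✓ (via zooplankton density down → shoreline vegetation loss); fish kill events ✓; conductivity down ✓ (via zooplankton density down → conductivity down); bird nesting decline ✓; surface temperature down ✓
(B) agricultural runoff — zooplankton density down ✗; shoreline vegetation loss ✗; fish kill events ✓; conductivity down ✗; bird nesting decline ✗; surface temperature down ✗
(C) algal bloom die-off — zooplankton density down ✓; shoreline vegetation loss ✓; fish kill events ✗; conductivity down ✓; bird nesting decline ✓; surface temperature down ✓
(D) sediment plume from construction — does not account for zooplankton density down
(E) overfishing of top predator — zooplankton density down ✗; shoreline vegetation loss ✗; fish kill events ✓; conductivity down ✗; bird nesting decline ✓; surface temperature down ✗
(A) alone accounts for all the evidence.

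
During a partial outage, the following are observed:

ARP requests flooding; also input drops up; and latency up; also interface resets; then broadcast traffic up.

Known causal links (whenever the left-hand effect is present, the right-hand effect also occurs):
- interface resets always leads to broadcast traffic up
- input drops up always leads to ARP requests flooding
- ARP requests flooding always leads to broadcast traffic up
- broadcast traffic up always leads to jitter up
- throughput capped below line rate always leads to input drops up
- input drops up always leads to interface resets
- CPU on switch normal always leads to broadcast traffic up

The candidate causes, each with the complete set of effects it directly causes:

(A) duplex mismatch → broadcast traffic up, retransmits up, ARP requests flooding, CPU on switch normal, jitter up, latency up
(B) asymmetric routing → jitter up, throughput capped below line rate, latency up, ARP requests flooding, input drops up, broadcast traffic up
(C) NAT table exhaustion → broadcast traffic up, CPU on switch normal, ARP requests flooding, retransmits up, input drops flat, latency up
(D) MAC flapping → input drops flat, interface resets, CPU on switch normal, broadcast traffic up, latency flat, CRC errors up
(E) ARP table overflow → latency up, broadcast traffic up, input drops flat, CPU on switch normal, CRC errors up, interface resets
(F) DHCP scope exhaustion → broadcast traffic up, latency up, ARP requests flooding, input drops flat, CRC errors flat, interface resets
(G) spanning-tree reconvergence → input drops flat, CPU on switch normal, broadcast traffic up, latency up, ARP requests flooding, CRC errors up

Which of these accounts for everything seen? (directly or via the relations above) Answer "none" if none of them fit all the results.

B

Testing each hypothesis:
(A) duplex mismatch — does not account for input drops up, interface resets
(B) asymmetric routing — ARP requests flooding match; input drops up match; latency up match; interface resets match (by input drops up → interface resets); broadcast traffic up match
(C) NAT table exhaustion — fails on input drops up, interface resets (predicts input drops flat, not input drops up)
(D) MAC flapping — fails on ARP requests flooding, input drops up, latency up (predicts input drops flat, not input drops up; predicts latency flat, not latency up)
(E) ARP table overflow — ARP requests flooding miss; input drops up miss; latency up match; interface resets match; broadcast traffic up match
(F) DHCP scope exhaustion — fails on input drops up (predicts input drops flat, not input drops up)
(G) spanning-tree reconvergence — fails on input drops up, interface resets (predicts input drops flat, not input drops up)
(B) alone accounts for all the evidence.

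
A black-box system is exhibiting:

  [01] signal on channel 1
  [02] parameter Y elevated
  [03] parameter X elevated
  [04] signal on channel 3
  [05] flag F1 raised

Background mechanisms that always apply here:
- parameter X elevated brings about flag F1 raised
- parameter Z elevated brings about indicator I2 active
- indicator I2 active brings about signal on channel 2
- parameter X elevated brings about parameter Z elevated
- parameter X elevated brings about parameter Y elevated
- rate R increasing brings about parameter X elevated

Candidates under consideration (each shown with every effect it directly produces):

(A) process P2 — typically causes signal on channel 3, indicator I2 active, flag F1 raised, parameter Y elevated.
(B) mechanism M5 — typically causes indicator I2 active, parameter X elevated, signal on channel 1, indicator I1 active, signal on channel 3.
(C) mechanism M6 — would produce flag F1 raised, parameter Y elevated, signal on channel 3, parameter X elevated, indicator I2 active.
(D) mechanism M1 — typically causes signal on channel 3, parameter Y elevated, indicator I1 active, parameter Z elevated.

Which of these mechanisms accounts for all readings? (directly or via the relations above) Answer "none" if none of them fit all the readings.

Checking each candidate against the observations:
(A) process P2 — signal on channel 1 ✗; parameter Y elevated ✓; parameter X elevated ✗; signal on channel 3 ✓; flag F1 raised ✓
(B) mechanism M5 — signal on channel 1 ✓; parameter Y elevated ✓ (through parameter X elevated → parameter Y elevated); parameter X elevated ✓; signal on channel 3 ✓; flag F1 raised ✓ (through parameter X elevated → flag F1 raised)
(C) mechanism M6 — signal on channel 1 ✗; parameter Y elevated ✓; parameter X elevated ✓; signal on channel 3 ✓; flag F1 raised ✓
(D) mechanism M1 — does not account for signal on channel 1, parameter X elevated, flag F1 raised
Only (B) is consistent with every observation.

B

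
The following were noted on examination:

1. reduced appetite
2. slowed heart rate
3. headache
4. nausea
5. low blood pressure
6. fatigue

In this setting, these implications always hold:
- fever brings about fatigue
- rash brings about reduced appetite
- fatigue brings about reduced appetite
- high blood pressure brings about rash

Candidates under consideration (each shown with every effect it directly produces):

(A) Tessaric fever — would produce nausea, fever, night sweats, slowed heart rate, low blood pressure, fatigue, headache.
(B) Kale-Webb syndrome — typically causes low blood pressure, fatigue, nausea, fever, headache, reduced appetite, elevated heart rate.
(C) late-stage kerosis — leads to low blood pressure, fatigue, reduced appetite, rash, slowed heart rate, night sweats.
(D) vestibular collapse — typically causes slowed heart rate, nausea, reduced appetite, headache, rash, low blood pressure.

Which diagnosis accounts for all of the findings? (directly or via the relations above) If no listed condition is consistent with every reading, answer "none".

Checking each candidate against the observations:
(A) Tessaric fever — accounts for every observation (reduced appetite by fatigue → reduced appetite)
(B) Kale-Webb syndrome — fails on slowed heart rate (predicts elevated heart rate, not slowed heart rate)
(C) late-stage kerosis — does not account for headache, nausea
(D) vestibular collapse — reduced appetite ✓; slowed heart rate ✓; headache ✓; nausea ✓; low blood pressure ✓; fatigue ✗
(A) is the only candidate with no mismatches.

A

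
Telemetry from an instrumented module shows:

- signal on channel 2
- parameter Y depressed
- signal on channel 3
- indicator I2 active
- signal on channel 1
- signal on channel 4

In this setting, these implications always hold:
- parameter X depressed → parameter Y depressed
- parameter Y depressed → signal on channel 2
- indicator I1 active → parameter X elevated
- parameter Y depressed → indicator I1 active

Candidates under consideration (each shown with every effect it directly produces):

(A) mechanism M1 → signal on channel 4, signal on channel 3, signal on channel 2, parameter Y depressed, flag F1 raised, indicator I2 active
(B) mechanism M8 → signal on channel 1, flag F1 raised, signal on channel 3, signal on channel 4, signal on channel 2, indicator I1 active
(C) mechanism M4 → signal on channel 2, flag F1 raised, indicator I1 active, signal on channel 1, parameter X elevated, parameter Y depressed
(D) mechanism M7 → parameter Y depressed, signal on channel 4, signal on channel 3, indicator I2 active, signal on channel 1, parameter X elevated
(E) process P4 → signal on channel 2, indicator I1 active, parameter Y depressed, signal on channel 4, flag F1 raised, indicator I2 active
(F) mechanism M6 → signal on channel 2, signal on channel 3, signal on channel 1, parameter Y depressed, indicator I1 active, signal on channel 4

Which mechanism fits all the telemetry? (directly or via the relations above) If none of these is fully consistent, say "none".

For each candidate, compare predicted effects to what was observed:
(A) mechanism M1 — signal on channel 2 ✓; parameter Y depressed ✓; signal on channel 3 ✓; indicator I2 active ✓; signal on channel 1 ✗; signal on channel 4 ✓
(B) mechanism M8 — does not account for parameter Y depressed, indicator I2 active
(C) mechanism M4 — signal on channel 2 ✓; parameter Y depressed ✓; signal on channel 3 ✗; indicator I2 active ✗; signal on channel 1 ✓; signal on channel 4 ✗
(D) mechanism M7 — signal on channel 2 ✓ (through parameter Y depressed → signal on channel 2); parameter Y depressed ✓; signal on channel 3 ✓; indicator I2 active ✓; signal on channel 1 ✓; signal on channel 4 ✓
(E) process P4 — signal on channel 2 ✓; parameter Y depressed ✓; signal on channel 3 ✗; indicator I2 active ✓; signal on channel 1 ✗; signal on channel 4 ✓
(F) mechanism M6 — signal on channel 2 ✓; parameter Y depressed ✓; signal on channel 3 ✓; indicator I2 active ✗; signal on channel 1 ✓; signal on channel 4 ✓
(D) alone accounts for all the evidence.

D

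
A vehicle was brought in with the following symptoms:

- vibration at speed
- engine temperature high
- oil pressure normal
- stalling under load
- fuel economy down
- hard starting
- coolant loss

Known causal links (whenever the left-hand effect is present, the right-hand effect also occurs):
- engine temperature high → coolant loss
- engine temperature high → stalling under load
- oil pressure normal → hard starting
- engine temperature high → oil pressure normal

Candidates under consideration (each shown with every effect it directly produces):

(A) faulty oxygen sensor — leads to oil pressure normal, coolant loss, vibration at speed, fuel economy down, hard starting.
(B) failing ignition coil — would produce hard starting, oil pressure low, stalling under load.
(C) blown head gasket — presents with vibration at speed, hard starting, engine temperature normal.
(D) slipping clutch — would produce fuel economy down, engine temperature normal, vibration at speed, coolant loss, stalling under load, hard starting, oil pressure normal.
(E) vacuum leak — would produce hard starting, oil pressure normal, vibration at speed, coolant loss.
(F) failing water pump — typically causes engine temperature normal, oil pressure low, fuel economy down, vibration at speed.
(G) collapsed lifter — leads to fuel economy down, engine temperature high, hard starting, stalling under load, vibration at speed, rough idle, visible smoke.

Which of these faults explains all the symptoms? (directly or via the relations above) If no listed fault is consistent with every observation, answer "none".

Per-candidate check:
(A) faulty oxygen sensor — vibration at speed yes; engine temperature high NO; oil pressure normal yes; stalling under load NO; fuel economy down yes; hard starting yes; coolant loss yes
(B) failing ignition coil — fails on vibration at speed, engine temperature high, oil pressure normal, fuel economy down, coolant loss (predicts oil pressure low, not oil pressure normal)
(C) blown head gasket — vibration at speed yes; engine temperature high NO; oil pressure normal NO; stalling under load NO; fuel economy down NO; hard starting yes; coolant loss NO
(D) slipping clutch — vibration at speed yes; engine temperature high NO; oil pressure normal yes; stalling under load yes; fuel economy down yes; hard starting yes; coolant loss yes
(E) vacuum leak — does not account for engine temperature high, stalling under load, fuel economy down
(F) failing water pump — vibration at speed yes; engine temperature high NO; oil pressure normal NO; stalling under load NO; fuel economy down yes; hard starting NO; coolant loss NO
(G) collapsed lifter — vibration at speed yes; engine temperature high yes; oil pressure normal yes (by engine temperature high → oil pressure normal); stalling under load yes; fuel economy down yes; hard starting yes; coolant loss yes (by engine temperature high → coolant loss)
(G) alone accounts for all the evidence.

G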